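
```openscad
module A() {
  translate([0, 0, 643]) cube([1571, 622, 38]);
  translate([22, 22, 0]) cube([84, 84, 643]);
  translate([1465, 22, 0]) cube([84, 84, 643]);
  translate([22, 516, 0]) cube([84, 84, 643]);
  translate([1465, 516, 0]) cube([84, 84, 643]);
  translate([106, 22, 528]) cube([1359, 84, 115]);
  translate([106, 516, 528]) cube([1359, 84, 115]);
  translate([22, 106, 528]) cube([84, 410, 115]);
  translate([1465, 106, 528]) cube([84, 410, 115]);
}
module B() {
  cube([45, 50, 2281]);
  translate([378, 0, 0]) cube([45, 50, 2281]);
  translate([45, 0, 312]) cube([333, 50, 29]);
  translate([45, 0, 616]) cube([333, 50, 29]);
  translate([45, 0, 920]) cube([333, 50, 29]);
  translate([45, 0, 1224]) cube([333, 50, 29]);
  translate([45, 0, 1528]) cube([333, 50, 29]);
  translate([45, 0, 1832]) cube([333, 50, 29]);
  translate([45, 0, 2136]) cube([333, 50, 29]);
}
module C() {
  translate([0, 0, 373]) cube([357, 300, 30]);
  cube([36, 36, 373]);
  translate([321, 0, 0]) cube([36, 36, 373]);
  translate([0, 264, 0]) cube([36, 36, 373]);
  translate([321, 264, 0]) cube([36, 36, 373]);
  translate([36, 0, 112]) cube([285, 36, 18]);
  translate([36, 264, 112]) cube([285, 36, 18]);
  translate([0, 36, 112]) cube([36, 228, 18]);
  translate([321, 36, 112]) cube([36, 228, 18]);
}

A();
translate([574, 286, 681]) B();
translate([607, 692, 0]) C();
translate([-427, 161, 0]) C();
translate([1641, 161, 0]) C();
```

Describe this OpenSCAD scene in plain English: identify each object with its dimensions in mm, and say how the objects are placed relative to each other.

A is a rectangular dining table. The top is 1571×622×38 mm with its upper surface at z = 681 mm. It stands on four 84×84 mm square legs, each inset 22 mm from the nearest pair of top edges, running from the floor to the underside of the top. Four apron rails, 84 mm thick and 115 mm tall, run between adjacent legs with their top edges flush with the underside of the top and their outer faces flush with the legs' outer faces.

B is a straight ladder. Two 45×50 mm vertical rails, 2281 mm tall, stand 423 mm apart (outside-to-outside) with their front faces coplanar on the −y side. 7 rungs, each 50 mm deep and 29 mm tall, span between the inner faces of the rails, front faces flush with the rails. The lowest rung's underside is at z = 312 mm and rungs are spaced 304 mm apart (underside to underside).

C is a four-legged stool. The seat is 357×300 mm, 30 mm thick, top at z = 403 mm. It stands on four square legs, each 36×36 mm in cross-section, from z = 0 to the seat underside, each flush with a corner of the seat. Four stretchers, 36 mm wide and 18 mm tall, connect adjacent legs with their undersides at z = 112 mm, each running between the inner faces of the legs it joins and aligned with the legs' outer faces on the other axis.

The ladder is on top of the table, centred. Three stools sit around the table at the +y, −x, +x sides.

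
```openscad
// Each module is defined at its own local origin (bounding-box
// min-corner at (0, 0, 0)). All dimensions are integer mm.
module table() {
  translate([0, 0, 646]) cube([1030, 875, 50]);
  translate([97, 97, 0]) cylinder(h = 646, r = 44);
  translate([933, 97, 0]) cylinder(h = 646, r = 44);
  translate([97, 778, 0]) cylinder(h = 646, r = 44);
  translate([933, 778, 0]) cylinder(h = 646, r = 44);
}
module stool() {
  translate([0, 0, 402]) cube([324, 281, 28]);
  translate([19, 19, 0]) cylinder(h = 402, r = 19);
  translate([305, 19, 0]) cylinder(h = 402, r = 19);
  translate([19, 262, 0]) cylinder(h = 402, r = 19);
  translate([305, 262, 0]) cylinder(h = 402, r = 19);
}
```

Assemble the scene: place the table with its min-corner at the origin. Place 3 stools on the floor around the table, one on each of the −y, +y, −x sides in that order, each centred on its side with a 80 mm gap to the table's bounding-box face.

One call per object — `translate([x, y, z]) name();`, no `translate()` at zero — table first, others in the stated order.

table();
translate([353, -361, 0]) stool();
translate([353, 955, 0]) stool();
translate([-404, 297, 0]) stool();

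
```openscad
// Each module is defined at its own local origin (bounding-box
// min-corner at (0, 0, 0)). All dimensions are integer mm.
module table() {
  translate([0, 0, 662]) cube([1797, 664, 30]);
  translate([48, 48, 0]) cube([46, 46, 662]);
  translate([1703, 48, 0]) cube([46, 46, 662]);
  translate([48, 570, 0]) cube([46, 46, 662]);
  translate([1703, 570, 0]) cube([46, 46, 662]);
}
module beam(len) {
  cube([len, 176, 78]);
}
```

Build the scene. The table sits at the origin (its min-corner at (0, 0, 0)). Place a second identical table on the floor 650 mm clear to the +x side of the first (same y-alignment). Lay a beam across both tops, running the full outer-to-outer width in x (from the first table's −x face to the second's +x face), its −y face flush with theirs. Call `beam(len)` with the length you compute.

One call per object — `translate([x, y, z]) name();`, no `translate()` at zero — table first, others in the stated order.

table();
translate([2447, 0, 0]) table();
translate([0, 0, 692]) beam(4244);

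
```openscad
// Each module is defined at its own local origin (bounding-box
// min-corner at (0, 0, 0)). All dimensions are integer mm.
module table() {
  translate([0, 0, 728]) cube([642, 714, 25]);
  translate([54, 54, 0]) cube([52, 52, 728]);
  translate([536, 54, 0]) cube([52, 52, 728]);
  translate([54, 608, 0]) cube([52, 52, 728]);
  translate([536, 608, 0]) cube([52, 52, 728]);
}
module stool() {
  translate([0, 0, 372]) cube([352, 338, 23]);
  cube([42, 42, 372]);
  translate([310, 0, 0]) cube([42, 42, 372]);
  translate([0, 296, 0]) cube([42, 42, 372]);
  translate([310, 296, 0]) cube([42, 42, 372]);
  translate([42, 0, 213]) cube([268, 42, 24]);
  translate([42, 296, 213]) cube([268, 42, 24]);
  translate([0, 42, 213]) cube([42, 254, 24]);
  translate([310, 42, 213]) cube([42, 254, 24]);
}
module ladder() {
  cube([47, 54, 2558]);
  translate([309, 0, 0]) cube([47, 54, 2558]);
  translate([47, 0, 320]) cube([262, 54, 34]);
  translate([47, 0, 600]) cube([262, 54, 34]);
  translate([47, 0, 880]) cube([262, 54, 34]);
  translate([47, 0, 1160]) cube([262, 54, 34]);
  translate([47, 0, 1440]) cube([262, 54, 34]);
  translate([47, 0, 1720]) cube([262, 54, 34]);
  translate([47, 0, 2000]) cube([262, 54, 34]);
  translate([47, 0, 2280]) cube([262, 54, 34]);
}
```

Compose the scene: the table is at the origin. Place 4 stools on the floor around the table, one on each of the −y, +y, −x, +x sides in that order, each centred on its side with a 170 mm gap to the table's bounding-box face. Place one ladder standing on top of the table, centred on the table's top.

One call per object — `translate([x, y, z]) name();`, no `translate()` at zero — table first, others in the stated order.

table();
translate([145, -508, 0]) stool();
translate([145, 884, 0]) stool();
translate([-522, 188, 0]) stool();
translate([812, 188, 0]) stool();
translate([143, 330, 753]) ladder();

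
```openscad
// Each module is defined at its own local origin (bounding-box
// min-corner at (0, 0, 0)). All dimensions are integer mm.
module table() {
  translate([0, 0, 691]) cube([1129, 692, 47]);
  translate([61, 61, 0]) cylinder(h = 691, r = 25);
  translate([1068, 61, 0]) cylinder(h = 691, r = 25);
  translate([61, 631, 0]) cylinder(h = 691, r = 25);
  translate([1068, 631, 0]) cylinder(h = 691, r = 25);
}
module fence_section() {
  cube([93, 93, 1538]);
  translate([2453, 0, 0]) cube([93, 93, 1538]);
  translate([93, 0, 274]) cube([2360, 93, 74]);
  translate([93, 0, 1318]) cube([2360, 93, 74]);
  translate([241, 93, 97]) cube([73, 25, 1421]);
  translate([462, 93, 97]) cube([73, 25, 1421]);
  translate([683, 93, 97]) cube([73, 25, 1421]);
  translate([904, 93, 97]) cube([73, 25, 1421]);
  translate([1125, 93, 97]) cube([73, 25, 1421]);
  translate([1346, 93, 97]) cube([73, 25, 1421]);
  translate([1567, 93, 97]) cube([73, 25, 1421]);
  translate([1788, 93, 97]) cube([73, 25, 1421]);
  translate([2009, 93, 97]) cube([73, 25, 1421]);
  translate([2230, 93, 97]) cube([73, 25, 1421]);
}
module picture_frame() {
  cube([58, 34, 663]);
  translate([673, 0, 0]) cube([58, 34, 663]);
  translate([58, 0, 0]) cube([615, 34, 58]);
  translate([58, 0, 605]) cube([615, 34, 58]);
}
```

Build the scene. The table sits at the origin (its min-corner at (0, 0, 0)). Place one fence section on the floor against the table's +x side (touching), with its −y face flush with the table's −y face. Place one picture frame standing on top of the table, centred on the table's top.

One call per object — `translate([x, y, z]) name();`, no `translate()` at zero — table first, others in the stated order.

table();
translate([1129, 0, 0]) fence_section();
translate([199, 329, 738]) picture_frame();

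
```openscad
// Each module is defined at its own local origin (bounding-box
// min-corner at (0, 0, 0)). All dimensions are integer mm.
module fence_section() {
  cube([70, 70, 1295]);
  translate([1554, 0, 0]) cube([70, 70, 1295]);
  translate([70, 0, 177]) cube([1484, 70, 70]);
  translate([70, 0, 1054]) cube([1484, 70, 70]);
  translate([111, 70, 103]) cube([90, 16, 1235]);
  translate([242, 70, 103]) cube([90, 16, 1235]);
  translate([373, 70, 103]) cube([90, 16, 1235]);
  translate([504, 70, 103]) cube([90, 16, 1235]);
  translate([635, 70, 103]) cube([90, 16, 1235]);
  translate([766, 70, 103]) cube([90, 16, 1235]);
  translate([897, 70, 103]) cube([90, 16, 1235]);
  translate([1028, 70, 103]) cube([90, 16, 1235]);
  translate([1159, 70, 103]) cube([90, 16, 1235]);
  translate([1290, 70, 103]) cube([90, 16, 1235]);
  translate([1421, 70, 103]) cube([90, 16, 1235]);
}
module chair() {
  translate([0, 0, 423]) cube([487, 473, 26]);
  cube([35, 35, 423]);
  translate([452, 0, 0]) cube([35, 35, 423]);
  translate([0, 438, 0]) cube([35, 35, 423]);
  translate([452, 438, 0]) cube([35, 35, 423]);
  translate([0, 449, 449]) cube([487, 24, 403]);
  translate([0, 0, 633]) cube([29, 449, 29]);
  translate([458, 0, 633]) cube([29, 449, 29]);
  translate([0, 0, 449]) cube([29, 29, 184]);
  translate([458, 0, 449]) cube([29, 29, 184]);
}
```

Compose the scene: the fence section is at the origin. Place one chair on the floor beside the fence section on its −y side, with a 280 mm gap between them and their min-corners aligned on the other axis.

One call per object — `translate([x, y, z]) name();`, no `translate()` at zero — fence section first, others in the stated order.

fence_section();
translate([0, -753, 0]) chair();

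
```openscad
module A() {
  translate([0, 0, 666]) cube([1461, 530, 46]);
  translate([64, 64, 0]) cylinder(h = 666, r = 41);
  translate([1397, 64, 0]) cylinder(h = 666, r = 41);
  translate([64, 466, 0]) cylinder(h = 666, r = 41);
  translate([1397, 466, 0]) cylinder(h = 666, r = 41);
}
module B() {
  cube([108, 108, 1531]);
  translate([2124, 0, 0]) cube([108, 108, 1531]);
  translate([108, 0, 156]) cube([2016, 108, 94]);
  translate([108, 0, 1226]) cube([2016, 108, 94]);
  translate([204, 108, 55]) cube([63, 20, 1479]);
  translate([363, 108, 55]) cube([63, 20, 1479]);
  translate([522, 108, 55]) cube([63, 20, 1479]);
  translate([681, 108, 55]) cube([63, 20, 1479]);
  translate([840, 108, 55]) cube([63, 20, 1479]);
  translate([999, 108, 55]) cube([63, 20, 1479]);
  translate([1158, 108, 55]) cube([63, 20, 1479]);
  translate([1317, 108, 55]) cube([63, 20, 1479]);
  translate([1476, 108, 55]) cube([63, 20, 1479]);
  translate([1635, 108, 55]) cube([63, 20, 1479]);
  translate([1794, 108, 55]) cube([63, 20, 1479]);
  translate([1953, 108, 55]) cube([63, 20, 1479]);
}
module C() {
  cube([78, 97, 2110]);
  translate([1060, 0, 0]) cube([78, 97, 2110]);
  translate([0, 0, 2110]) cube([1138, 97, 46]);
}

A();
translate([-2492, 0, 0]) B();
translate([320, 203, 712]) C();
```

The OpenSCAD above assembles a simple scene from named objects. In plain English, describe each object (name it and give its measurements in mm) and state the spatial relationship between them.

A is a table: top 1461 mm (x) × 530 mm (y), 46 mm thick, upper face at z = 712 mm, on four round legs of 82 mm diameter, each leg's bounding box inset 23 mm from the nearest pair of top edges, running from z = 0 to the bottom of the top.

B is a fence section. Two 108×108 mm posts, 1531 mm tall, stand on the floor with a clear span of 2016 mm between their inner faces. Two horizontal rails of 108×94 mm section span the gap between the posts with their undersides at z = 156 mm and z = 1226 mm, flush with the posts' −y face. 12 pickets, each 63 mm wide, 20 mm thick and 1479 mm tall, are fixed to the +y face of the rails with their bottoms at z = 55 mm, evenly spaced across the span with equal gaps (rounded down to the nearest mm) at the −x end and between each pair — any rounding remainder accumulates at the +x end.

C is a door frame. The clear opening is 982 mm wide and 2110 mm high. Two 78 mm wide jambs, 97 mm deep, stand either side of the opening from the floor to the top of the opening. A 46 mm thick head sits across the top of both jambs, spanning the full outside width of the frame.

The fence section is on the floor beside the table on its −x side. The door frame is on top of the table.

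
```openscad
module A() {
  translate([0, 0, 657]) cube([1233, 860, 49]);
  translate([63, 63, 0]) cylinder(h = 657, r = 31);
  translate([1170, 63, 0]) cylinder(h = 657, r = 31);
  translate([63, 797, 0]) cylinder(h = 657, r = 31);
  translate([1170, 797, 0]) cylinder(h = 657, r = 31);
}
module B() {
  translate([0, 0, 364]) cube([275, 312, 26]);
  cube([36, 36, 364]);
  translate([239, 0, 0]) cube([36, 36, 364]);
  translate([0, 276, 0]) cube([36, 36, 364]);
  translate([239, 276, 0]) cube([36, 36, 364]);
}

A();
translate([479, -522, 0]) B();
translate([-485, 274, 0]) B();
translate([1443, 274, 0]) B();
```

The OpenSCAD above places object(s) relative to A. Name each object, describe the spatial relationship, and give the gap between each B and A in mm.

A is a table. B is a stool. Three stools sit around the table at the −y, −x, +x sides. The gap between each stool and the table is 210 mm.

Each stool's nearest face is 210 mm from the table's bounding box.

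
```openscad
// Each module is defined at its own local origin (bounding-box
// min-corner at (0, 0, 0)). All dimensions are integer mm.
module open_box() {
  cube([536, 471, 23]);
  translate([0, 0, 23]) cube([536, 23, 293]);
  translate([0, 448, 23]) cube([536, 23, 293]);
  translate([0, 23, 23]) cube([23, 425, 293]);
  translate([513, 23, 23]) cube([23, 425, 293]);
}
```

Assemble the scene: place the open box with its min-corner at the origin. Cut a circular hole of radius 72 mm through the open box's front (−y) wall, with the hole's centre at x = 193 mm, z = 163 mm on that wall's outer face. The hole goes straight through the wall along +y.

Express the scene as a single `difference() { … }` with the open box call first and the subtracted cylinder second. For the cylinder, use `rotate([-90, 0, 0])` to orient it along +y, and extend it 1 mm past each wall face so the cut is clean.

difference() {
  open_box();
  translate([193, -1, 163]) rotate([-90, 0, 0]) cylinder(h = 25, r = 72);
}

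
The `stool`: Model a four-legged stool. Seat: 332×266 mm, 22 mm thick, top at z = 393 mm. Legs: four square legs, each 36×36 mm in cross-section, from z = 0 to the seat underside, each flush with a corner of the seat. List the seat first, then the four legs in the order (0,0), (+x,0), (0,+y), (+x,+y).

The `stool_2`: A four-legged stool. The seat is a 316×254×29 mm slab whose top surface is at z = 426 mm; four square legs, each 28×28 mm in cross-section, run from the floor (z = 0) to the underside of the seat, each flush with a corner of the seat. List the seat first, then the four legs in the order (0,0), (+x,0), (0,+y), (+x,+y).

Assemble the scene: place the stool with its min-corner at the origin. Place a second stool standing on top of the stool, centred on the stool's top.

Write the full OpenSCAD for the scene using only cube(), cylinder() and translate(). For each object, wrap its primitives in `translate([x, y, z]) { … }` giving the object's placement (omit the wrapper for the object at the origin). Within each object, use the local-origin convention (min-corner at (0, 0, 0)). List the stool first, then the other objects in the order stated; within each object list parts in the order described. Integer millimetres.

translate([0, 0, 371]) cube([332, 266, 22]);
cube([36, 36, 371]);
translate([296, 0, 0]) cube([36, 36, 371]);
translate([0, 230, 0]) cube([36, 36, 371]);
translate([296, 230, 0]) cube([36, 36, 371]);
translate([8, 6, 393]) {
  translate([0, 0, 397]) cube([316, 254, 29]);
  cube([28, 28, 397]);
  translate([288, 0, 0]) cube([28, 28, 397]);
  translate([0, 226, 0]) cube([28, 28, 397]);
  translate([288, 226, 0]) cube([28, 28, 397]);
}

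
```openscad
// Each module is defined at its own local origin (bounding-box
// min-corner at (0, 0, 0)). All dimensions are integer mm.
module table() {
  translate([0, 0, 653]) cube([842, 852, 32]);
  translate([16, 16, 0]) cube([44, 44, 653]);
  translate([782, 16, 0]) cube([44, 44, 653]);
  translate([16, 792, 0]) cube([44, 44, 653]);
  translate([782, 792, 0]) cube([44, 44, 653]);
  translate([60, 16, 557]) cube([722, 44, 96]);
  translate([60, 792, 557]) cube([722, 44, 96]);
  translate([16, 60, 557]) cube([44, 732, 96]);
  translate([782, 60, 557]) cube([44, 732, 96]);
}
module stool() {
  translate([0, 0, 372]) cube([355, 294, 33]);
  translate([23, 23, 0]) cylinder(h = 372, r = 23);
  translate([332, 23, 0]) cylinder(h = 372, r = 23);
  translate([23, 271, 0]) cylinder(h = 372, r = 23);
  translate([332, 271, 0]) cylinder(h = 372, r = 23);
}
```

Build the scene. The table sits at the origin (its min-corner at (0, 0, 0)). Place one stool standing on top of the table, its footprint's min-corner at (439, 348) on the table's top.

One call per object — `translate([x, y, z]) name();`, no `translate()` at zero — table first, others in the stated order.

table();
translate([439, 348, 685]) stool();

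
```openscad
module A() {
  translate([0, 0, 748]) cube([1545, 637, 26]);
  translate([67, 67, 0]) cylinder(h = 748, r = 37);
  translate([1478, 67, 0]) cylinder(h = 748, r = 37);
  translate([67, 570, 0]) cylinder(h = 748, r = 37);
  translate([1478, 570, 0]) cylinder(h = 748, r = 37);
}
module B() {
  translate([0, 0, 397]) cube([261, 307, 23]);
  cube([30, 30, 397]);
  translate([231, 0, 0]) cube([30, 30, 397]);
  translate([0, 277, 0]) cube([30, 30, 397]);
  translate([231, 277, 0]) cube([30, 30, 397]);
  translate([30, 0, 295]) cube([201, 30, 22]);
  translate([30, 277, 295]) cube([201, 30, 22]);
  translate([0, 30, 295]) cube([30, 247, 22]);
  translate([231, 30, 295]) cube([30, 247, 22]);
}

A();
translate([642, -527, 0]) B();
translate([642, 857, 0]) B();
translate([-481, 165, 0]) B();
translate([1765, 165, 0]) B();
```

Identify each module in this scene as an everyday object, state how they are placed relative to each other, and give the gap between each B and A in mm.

A is a table. B is a stool. Four stools sit around the table at the −y, +y, −x, +x sides. The gap between each stool and the table is 220 mm.

Each stool's nearest face is 220 mm from the table's bounding box.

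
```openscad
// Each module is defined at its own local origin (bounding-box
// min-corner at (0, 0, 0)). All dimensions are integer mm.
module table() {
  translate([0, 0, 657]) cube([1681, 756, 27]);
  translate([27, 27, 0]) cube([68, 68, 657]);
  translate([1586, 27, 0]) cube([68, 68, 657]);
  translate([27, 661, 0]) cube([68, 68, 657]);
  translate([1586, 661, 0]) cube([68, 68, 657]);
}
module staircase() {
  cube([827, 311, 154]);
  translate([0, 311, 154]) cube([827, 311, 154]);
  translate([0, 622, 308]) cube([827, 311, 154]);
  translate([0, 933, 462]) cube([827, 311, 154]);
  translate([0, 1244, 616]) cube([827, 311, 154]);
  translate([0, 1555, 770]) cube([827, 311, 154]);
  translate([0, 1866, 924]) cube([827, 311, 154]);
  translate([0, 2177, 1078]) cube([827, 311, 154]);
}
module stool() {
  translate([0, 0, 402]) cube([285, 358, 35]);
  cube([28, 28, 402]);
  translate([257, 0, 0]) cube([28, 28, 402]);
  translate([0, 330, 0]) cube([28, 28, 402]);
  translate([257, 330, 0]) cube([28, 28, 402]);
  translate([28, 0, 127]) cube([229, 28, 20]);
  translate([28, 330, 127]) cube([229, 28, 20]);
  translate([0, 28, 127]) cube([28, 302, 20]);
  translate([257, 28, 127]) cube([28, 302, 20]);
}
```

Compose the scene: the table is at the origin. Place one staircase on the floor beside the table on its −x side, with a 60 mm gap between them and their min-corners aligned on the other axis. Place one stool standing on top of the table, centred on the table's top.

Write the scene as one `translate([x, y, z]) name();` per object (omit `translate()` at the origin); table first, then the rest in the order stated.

table();
translate([-887, 0, 0]) staircase();
translate([698, 199, 684]) stool();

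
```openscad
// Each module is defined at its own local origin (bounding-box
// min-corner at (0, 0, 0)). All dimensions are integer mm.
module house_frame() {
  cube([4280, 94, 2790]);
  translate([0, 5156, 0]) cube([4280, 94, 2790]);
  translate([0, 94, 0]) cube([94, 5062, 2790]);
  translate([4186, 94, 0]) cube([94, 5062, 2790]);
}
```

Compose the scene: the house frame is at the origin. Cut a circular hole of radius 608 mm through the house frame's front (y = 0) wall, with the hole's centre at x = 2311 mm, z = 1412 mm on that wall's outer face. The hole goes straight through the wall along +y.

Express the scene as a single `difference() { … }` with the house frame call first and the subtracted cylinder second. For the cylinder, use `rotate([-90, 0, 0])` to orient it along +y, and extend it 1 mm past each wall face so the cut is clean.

difference() {
  house_frame();
  translate([2311, -1, 1412]) rotate([-90, 0, 0]) cylinder(h = 96, r = 608);
}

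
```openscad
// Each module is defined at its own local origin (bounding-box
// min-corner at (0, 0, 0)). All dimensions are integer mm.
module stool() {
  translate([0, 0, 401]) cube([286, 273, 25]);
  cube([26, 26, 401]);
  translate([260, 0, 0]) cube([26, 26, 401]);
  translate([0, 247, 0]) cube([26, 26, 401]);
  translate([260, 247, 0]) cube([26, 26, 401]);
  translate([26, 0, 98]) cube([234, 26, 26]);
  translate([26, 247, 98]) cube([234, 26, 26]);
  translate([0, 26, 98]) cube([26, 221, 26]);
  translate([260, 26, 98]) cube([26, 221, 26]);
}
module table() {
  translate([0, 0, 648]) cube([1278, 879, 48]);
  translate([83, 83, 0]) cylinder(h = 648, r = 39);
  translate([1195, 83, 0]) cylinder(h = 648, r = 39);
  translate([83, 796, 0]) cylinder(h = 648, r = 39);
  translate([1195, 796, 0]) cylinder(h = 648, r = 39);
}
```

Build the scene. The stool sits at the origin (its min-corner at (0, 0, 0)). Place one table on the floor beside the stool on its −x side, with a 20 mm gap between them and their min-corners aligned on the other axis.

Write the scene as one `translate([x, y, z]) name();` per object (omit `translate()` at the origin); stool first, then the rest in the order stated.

stool();
translate([-1298, 0, 0]) table();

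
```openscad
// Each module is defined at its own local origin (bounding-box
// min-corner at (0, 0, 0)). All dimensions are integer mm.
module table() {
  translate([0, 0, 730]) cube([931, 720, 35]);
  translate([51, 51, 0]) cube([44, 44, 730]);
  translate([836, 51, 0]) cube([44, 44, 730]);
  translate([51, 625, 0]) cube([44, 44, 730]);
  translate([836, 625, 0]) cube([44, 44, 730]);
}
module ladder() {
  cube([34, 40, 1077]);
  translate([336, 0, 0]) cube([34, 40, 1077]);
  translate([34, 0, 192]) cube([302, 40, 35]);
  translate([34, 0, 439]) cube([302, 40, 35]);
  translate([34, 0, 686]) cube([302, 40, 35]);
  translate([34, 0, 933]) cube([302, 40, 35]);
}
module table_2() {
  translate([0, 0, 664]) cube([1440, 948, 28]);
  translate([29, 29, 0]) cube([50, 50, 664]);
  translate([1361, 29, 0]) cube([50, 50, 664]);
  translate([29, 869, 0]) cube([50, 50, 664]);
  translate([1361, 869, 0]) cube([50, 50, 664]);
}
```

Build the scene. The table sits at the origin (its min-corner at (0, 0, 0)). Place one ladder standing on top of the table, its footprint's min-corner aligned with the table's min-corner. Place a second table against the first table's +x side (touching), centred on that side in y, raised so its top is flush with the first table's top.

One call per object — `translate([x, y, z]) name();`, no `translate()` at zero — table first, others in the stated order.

table();
translate([0, 0, 765]) ladder();
translate([931, -114, 73]) table_2();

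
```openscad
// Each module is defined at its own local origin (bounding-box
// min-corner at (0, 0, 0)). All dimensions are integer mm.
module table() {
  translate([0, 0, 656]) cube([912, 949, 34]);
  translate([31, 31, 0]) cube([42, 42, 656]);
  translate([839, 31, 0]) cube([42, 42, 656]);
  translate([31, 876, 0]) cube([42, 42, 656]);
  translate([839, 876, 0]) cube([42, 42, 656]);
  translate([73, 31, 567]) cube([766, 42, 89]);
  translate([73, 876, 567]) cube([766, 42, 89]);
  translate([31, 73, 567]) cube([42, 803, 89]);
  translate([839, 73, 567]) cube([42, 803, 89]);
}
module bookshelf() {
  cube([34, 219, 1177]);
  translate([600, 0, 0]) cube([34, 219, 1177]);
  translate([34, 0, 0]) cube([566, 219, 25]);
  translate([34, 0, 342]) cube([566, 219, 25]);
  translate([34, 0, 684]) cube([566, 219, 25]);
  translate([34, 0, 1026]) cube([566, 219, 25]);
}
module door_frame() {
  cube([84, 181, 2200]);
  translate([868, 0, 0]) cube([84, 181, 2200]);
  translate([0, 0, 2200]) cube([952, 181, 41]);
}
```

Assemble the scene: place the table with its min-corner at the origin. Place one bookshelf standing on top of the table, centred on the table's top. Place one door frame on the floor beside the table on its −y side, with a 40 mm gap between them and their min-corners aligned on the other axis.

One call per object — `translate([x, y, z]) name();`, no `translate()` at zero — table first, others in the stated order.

table();
translate([139, 365, 690]) bookshelf();
translate([0, -221, 0]) door_frame();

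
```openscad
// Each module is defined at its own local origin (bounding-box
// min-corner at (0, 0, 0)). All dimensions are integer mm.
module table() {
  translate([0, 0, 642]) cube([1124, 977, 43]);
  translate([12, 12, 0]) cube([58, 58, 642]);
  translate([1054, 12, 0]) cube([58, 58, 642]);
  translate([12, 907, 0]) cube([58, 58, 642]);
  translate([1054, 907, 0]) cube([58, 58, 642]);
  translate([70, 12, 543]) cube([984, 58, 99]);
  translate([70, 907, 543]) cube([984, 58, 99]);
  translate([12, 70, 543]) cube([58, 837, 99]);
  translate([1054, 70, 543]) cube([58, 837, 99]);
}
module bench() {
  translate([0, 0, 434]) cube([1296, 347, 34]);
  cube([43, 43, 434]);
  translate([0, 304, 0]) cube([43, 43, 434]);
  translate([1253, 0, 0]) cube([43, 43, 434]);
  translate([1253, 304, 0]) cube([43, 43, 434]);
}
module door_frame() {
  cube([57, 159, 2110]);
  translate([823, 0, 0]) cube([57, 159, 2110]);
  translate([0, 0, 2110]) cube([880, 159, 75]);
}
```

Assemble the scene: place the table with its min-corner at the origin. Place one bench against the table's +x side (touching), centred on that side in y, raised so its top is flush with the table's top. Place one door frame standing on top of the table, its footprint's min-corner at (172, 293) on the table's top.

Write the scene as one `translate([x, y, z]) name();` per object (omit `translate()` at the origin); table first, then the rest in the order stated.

table();
translate([1124, 315, 217]) bench();
translate([172, 293, 685]) door_frame();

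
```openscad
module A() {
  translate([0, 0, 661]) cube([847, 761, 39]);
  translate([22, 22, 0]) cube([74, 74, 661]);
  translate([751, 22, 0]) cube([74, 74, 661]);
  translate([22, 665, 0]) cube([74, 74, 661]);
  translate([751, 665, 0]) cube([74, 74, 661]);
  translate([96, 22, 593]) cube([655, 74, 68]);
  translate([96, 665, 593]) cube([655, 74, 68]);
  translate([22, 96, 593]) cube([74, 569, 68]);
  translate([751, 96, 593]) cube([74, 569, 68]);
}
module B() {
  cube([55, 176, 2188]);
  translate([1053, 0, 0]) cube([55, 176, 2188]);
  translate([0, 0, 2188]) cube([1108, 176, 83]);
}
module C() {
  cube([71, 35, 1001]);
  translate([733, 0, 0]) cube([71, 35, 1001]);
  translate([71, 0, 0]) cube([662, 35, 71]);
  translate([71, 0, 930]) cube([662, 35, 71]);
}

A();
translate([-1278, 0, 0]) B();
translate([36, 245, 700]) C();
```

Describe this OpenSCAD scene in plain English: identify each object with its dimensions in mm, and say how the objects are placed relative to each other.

A is a rectangular dining table. The top is 847×761×39 mm with its upper surface at z = 700 mm. It stands on four 74×74 mm square legs, each inset 22 mm from the nearest pair of top edges, running from the floor to the underside of the top. Four apron rails, 74 mm thick and 68 mm tall, run between adjacent legs with their top edges flush with the underside of the top and their outer faces flush with the legs' outer faces.

B is a door frame. The clear opening is 998 mm wide and 2188 mm high. Two 55 mm wide jambs, 176 mm deep, stand either side of the opening from the floor to the top of the opening. A 83 mm thick head sits across the top of both jambs, spanning the full outside width of the frame.

C is a rectangular picture frame lying in the x–z plane (depth along y). The opening is 662 mm wide (x) by 859 mm tall (z), surrounded by a border 71 mm wide on all four sides. The frame is 35 mm deep and is made of two full-height vertical stiles with two horizontal rails fitted between them.

The door frame is on the floor beside the table on its −x side. The picture frame is on top of the table.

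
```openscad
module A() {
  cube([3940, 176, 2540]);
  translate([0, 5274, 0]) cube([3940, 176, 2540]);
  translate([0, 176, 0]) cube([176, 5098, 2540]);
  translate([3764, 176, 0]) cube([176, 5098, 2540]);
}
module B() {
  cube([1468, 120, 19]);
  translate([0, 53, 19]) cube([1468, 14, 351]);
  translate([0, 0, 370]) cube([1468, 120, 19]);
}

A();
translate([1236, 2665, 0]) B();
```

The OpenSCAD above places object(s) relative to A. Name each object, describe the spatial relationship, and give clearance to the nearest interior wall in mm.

Clearances: x = 1060, y = 2489; minimum 1060 mm.

A is a house frame. B is an I-beam. The I-beam sits inside the house frame, centred. The clearance to the nearest interior wall is 1060 mm.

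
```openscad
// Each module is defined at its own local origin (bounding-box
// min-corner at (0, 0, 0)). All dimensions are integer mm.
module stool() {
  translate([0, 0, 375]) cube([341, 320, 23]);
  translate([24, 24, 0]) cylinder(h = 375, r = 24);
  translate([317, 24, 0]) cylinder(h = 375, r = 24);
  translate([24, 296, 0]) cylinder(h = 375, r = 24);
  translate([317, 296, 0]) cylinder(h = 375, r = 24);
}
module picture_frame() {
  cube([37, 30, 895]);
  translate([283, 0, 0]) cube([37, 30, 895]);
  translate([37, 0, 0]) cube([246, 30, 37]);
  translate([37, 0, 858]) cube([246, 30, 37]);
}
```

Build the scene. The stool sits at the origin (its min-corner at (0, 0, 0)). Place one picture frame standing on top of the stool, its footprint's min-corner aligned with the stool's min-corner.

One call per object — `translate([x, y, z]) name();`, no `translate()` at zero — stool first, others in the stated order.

stool();
translate([0, 0, 398]) picture_frame();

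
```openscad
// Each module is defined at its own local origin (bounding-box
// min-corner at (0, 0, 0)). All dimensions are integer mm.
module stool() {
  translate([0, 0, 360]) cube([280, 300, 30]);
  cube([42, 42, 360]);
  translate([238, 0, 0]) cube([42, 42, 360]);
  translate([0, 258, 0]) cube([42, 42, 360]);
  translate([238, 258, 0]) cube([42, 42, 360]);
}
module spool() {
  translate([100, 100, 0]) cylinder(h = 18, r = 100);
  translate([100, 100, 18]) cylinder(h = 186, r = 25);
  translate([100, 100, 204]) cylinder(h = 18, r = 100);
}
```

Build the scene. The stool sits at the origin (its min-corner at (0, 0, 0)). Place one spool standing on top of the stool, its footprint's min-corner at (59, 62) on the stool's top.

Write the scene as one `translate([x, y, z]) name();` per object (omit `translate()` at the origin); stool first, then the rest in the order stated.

stool();
translate([59, 62, 390]) spool();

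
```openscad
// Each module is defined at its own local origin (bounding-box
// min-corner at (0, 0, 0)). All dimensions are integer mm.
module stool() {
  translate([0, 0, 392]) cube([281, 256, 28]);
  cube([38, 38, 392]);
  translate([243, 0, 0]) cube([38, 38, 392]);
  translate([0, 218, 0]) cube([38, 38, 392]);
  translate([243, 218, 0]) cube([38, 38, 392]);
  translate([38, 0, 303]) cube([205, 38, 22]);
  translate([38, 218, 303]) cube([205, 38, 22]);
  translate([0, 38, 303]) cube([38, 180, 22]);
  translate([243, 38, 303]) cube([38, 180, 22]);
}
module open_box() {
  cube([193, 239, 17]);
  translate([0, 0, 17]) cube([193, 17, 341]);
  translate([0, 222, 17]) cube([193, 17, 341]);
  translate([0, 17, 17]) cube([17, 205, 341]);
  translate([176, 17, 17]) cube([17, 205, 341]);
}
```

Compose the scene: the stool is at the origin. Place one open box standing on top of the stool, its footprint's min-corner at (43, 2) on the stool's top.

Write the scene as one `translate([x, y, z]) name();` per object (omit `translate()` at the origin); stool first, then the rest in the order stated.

stool();
translate([43, 2, 420]) open_box();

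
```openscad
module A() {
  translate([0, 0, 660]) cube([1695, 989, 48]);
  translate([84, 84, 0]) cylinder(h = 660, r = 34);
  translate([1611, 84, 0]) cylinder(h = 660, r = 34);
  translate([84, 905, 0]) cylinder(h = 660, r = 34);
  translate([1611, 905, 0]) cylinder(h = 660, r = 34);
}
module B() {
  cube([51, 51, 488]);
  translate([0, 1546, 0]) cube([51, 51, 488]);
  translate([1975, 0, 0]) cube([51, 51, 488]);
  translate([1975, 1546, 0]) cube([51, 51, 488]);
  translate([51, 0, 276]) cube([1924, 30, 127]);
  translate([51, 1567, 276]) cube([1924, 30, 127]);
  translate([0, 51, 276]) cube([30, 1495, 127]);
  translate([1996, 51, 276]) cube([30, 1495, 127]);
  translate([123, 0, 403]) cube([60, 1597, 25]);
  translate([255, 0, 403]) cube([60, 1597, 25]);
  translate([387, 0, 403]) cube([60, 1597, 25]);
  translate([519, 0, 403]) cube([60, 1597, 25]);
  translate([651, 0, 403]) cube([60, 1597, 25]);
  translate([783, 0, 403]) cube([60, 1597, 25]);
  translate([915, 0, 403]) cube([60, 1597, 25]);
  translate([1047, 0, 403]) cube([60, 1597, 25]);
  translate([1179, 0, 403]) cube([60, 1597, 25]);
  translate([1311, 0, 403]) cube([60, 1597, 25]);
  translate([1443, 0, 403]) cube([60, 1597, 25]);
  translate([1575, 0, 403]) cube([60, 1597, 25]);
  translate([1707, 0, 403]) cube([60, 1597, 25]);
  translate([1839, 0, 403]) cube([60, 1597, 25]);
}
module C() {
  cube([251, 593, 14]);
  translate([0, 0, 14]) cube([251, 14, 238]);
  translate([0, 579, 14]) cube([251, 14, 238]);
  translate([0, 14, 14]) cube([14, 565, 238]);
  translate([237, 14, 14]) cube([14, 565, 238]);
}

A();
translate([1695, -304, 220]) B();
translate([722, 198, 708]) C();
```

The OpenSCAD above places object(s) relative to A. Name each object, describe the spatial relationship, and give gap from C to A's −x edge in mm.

A is a table. B is a bed frame. C is an open box. The bed frame is beside the table with their tops flush at z = 708. The open box is on top of the table, centred. The gap from the open box to the table's −x edge is 722 mm.

The open box's min-x is at 722; the table's min-x is 0; gap = 722 mm.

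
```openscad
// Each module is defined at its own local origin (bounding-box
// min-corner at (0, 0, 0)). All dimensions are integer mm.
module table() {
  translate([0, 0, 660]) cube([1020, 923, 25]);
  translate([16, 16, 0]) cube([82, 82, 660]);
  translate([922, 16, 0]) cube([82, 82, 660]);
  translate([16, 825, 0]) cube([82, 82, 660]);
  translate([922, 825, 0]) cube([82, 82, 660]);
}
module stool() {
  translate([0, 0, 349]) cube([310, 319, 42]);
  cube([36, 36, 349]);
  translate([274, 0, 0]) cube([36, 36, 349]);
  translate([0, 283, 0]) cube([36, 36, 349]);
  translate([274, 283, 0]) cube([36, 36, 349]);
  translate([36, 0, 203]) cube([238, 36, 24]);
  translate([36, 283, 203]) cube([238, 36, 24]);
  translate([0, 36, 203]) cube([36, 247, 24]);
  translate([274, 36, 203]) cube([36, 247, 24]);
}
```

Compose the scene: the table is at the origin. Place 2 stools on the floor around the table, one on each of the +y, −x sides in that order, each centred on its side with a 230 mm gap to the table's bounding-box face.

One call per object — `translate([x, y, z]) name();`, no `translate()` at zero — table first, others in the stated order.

table();
translate([355, 1153, 0]) stool();
translate([-540, 302, 0]) stool();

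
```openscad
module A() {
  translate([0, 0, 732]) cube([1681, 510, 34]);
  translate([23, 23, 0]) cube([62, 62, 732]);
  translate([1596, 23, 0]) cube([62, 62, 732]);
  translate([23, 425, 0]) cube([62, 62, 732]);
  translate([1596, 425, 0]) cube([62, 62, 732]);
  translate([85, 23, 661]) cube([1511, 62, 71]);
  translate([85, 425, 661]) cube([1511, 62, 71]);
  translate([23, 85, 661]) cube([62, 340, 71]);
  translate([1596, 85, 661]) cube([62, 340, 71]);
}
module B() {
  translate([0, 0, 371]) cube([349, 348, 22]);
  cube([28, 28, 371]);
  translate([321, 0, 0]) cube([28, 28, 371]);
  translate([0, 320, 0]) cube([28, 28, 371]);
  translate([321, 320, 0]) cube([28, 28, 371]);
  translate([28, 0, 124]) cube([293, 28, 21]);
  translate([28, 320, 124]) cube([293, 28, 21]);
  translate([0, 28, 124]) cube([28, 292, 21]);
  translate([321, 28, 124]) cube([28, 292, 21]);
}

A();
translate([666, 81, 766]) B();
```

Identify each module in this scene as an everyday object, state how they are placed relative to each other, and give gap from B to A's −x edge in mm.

The stool's min-x is at 666; the table's min-x is 0; gap = 666 mm.

A is a table. B is a stool. The stool is on top of the table, centred. The gap from the stool to the table's −x edge is 666 mm.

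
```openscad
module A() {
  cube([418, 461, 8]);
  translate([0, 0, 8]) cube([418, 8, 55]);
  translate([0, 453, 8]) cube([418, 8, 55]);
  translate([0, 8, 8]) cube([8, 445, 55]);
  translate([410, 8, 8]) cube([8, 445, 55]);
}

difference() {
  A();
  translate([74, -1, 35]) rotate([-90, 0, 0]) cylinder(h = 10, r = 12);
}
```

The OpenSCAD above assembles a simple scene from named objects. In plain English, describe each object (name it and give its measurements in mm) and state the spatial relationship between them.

A is an open storage box with external size 418×461×63 mm and wall thickness 8 mm (the base is also 8 mm thick). The base covers the whole footprint; the four walls stand on the base, with the y-facing walls full-width and the x-facing walls fitting between their inner faces.

The open box has a circular hole of radius 12 mm through its front wall, centred at (x = 74, z = 35).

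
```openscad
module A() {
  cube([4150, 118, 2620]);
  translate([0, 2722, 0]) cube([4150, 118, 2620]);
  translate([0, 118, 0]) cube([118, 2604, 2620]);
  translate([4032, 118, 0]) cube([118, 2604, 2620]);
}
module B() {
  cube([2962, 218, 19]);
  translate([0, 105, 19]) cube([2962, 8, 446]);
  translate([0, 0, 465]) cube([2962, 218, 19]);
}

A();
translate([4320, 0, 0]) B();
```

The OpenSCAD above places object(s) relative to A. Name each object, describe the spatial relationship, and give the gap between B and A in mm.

The I-beam's nearest face is 170 mm from the house frame's +x face.

A is a house frame. B is an I-beam. The I-beam is on the floor beside the house frame on its +x side. The gap between the I-beam and the house frame is 170 mm.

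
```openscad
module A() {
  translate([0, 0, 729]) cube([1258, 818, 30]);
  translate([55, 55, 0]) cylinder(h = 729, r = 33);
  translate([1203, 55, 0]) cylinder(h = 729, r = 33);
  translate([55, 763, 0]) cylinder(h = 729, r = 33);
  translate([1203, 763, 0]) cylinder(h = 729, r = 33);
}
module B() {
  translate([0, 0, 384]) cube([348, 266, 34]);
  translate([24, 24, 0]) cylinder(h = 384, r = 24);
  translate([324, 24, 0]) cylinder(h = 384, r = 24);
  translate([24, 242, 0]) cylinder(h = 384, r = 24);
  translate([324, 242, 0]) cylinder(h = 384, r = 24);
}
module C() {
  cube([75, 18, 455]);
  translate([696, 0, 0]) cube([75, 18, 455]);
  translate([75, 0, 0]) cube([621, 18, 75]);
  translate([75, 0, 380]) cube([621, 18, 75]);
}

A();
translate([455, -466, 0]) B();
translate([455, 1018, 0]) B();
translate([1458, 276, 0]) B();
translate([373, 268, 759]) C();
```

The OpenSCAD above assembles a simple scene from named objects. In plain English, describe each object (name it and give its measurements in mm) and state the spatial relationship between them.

A is a table: top 1258 mm (x) × 818 mm (y), 30 mm thick, upper face at z = 759 mm, on four round legs of 66 mm diameter, each leg's bounding box inset 22 mm from the nearest pair of top edges, running from z = 0 to the bottom of the top.

B is a four-legged stool. The seat is 348×266 mm, 34 mm thick, top at z = 418 mm. It stands on four round legs, each 48 mm in diameter, from z = 0 to the seat underside, each leg's axis is inset half a diameter from the nearest pair of seat edges (so the leg's bounding box is flush with the corner).

C is a picture frame with a 621×305 mm rectangular opening (x by z) and a uniform 75 mm border on every side. Frame depth is 18 mm along y. It is built from two vertical stiles running the full outside height and two horizontal rails spanning the gap between the stiles.

Three stools sit around the table at the −y, +y, +x sides. The picture frame is on top of the table.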